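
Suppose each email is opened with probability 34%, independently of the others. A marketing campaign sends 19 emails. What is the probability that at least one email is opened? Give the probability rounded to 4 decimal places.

P(at least one) = 1 − P(none) = 1 − (1 − 0.34)^19
= 1 − 0.000373 = 0.999627

0.9996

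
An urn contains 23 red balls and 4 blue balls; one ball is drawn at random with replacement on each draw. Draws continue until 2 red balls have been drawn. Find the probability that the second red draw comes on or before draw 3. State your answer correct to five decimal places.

Finishing within 3 draws ⇔ at least 2 successes in the first 3. With X ~ Binomial(3, 0.851852), P(Y ≤ 3) = 1 − P(X ≤ 1).
  k=0: C(3,0)·0.851852^0·0.148148^3 = 0.0032515
  k=1: C(3,1)·0.851852^1·0.148148^2 = 0.0560890
1 − 0.0593405 = 0.9406595

0.94066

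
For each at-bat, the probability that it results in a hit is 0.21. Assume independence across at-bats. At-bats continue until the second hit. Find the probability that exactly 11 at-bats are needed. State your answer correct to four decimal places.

0.0529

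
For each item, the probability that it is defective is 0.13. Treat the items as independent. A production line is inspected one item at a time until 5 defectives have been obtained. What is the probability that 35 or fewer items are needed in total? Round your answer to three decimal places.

Finishing within 35 items ⇔ at least 5 successes in the first 35. With X ~ Binomial(35, 0.13), P(Y ≤ 35) = 1 − P(X ≤ 4).
  k=0: C(35,0)·0.13^0·0.87^35 = 0.00764
  k=1: C(35,1)·0.13^1·0.87^34 = 0.03996
  k=2: C(35,2)·0.13^2·0.87^33 = 0.10152
  k=3: C(35,3)·0.13^3·0.87^32 = 0.16686
  k=4: C(35,4)·0.13^4·0.87^31 = 0.19947
1 − 0.51545 = 0.48455

0.485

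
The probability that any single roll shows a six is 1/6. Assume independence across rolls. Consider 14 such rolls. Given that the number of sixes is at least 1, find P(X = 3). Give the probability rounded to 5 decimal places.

0.24596

X ~ Binomial(14, 0.166667). Want P(X=3 | X≥1) = P(X=3) / P(X≥1).
P(X=3) = C(14,3)·0.166667^3·0.833333^11 = 0.2268057
P(X≥1) = 1 − 0.0778866 = 0.9221134
Ratio = 0.2268057 / 0.9221134 = 0.2459629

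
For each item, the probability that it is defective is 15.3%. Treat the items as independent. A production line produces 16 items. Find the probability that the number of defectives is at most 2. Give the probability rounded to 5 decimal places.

X ~ Binomial(16, 0.153); P(X ≤ 2) = Σ C(16,k) p^k (1−p)^(16−k) over k:
  k=0: C(16,0)·0.153^0·0.847^16 = 0.0701673
  k=1: C(16,1)·0.153^1·0.847^15 = 0.2027975
  k=2: C(16,2)·0.153^2·0.847^14 = 0.2747463
Total = 0.5477111

0.54771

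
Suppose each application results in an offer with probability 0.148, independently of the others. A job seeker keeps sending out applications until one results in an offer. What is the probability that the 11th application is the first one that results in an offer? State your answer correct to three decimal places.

Geometric (trials to first success), p = 0.148.
P(Y = 11) = (1−p)^10 · p = 0.20156 · 0.148 = 0.02983

0.030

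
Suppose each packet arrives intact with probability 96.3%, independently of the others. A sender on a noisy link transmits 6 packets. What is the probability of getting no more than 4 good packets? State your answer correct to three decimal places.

X ~ Binomial(6, 0.963); P(X ≤ 4) = Σ C(6,k) p^k (1−p)^(6−k) over k:
  k=0: C(6,0)·0.963^0·0.037^6 = 0.00000
  k=1: C(6,1)·0.963^1·0.037^5 = 0.00000
  k=2: C(6,2)·0.963^2·0.037^4 = 0.00003
  k=3: C(6,3)·0.963^3·0.037^3 = 0.00090
  k=4: C(6,4)·0.963^4·0.037^2 = 0.01766
Total = 0.01859

0.019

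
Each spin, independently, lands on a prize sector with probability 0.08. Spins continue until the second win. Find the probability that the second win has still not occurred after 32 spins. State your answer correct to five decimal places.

Needing more than 32 spins ⇔ fewer than 2 successes in the first 32. With X ~ Binomial(32, 0.08), P(Y > 32) = P(X ≤ 1).
  k=0: C(32,0)·0.08^0·0.92^32 = 0.0693762
  k=1: C(32,1)·0.08^1·0.92^31 = 0.1930468
P(X ≤ 1) = 0.2624230

0.26242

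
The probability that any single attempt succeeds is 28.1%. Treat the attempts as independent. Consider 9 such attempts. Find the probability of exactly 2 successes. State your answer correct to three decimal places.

X ~ Binomial(n=9, p=0.281).
P(X=2) = C(9,2) · p^2 · (1−p)^7
= 36 · 0.078961 · 0.099335 = 0.28237

0.282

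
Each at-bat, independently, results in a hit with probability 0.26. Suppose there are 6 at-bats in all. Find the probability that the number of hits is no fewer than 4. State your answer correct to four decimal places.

0.0431

X ~ Binomial(6, 0.26); P(X ≥ 4) = Σ C(6,k) p^k (1−p)^(6−k) over k:
  k=4: C(6,4)·0.26^4·0.74^2 = 0.037536
  k=5: C(6,5)·0.26^5·0.74^1 = 0.005275
  k=6: C(6,6)·0.26^6·0.74^0 = 0.000309
Total = 0.043120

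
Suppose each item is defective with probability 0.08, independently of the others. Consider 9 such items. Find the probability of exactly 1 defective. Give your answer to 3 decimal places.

0.370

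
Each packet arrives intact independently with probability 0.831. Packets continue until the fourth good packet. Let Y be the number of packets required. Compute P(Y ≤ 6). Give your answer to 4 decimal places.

Finishing within 6 packets ⇔ at least 4 successes in the first 6. With X ~ Binomial(6, 0.831), P(Y ≤ 6) = 1 − P(X ≤ 3).
  k=0: C(6,0)·0.831^0·0.169^6 = 0.000023
  k=1: C(6,1)·0.831^1·0.169^5 = 0.000687
  k=2: C(6,2)·0.831^2·0.169^4 = 0.008450
  k=3: C(6,3)·0.831^3·0.169^3 = 0.055398
1 − 0.064558 = 0.935442

0.9354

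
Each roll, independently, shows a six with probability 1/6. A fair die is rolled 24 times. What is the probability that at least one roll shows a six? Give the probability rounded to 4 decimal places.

0.9874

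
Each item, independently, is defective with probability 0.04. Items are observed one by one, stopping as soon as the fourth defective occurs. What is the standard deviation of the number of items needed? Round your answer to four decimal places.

Y = total items until the fourth success; negative binomial with r=4, p=0.04.
SD(Y) = √[r(1−p)/p²] = √(2400.000000) = 48.989795

48.9898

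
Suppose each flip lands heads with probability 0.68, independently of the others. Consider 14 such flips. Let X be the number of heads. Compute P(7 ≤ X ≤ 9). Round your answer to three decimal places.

0.436

X ~ Binomial(14, 0.68); P(7 ≤ X ≤ 9) = Σ C(14,k) p^k (1−p)^(14−k) over k:
  k=7: C(14,7)·0.68^7·0.32^7 = 0.07928
  k=8: C(14,8)·0.68^8·0.32^6 = 0.14741
  k=9: C(14,9)·0.68^9·0.32^5 = 0.20883
Total = 0.43552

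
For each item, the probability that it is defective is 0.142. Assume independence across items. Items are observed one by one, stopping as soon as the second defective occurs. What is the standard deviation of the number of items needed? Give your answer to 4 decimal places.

Y = total items until the second success; negative binomial with r=2, p=0.142.
SD(Y) = √[r(1−p)/p²] = √(85.102162) = 9.225083

9.2251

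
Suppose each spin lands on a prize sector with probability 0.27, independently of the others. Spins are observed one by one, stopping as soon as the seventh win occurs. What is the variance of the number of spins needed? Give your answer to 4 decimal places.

70.0960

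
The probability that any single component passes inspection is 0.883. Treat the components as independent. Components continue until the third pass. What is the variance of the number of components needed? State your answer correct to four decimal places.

Y = total components until the third success; negative binomial with r=3, p=0.883.
Var(Y) = r(1−p)/p² = 3·0.117 / 0.883² = 0.450179

0.4502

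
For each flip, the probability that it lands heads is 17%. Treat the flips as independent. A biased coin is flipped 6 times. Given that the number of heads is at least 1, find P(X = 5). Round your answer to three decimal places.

0.001

X ~ Binomial(6, 0.17). Want P(X=5 | X≥1) = P(X=5) / P(X≥1).
P(X=5) = C(6,5)·0.17^5·0.83^1 = 0.00071
P(X≥1) = 1 − 0.32694 = 0.67306
Ratio = 0.00071 / 0.67306 = 0.00105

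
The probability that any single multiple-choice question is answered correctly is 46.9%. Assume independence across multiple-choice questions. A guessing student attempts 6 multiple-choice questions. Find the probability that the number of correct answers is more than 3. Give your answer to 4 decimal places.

0.2876

X ~ Binomial(6, 0.469); P(X ≥ 4) = Σ C(6,k) p^k (1−p)^(6−k) over k:
  k=4: C(6,4)·0.469^4·0.531^2 = 0.204631
  k=5: C(6,5)·0.469^5·0.531^1 = 0.072295
  k=6: C(6,6)·0.469^6·0.531^0 = 0.010642
Total = 0.287569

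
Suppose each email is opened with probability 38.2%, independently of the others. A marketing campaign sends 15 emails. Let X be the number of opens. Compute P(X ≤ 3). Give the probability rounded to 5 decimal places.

X ~ Binomial(15, 0.382); P(X ≤ 3) = Σ C(15,k) p^k (1−p)^(15−k) over k:
  k=0: C(15,0)·0.382^0·0.618^15 = 0.0007325
  k=1: C(15,1)·0.382^1·0.618^14 = 0.0067919
  k=2: C(15,2)·0.382^2·0.618^13 = 0.0293877
  k=3: C(15,3)·0.382^3·0.618^12 = 0.0787160
Total = 0.1156282

0.11563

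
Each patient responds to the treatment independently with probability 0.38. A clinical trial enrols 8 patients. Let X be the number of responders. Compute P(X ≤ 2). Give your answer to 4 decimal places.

X ~ Binomial(8, 0.38); P(X ≤ 2) = Σ C(8,k) p^k (1−p)^(8−k) over k:
  k=0: C(8,0)·0.38^0·0.62^8 = 0.021834
  k=1: C(8,1)·0.38^1·0.62^7 = 0.107057
  k=2: C(8,2)·0.38^2·0.62^6 = 0.229655
Total = 0.358546

0.3585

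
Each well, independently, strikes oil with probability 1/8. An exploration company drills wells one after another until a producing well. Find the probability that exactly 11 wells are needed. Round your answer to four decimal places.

Geometric (trials to first success), p = 0.125.
P(Y = 11) = (1−p)^10 · p = 0.26308 · 0.125 = 0.032884

0.0329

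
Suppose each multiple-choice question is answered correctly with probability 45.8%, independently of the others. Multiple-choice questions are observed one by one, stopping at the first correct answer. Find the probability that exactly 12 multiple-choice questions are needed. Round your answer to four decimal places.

Geometric (trials to first success), p = 0.458.
P(Y = 12) = (1−p)^11 · p = 0.0011857 · 0.458 = 0.000543

0.0005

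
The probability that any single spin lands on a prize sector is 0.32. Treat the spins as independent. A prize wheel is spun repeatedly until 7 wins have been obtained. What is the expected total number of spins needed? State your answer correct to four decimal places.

Y = total spins until the seventh success; negative binomial with r=7, p=0.32.
E[Y] = r / p = 7 / 0.32 = 21.875000

21.8750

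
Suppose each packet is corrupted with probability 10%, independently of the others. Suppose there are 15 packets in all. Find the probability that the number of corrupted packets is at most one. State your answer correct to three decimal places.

0.549

X ~ Binomial(15, 0.10); P(X ≤ 1) = Σ C(15,k) p^k (1−p)^(15−k) over k:
  k=0: C(15,0)·0.10^0·0.90^15 = 0.20589
  k=1: C(15,1)·0.10^1·0.90^14 = 0.34315
Total = 0.54904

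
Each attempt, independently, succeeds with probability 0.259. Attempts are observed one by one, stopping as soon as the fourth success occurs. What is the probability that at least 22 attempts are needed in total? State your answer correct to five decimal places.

0.16758

Needing more than 21 attempts ⇔ fewer than 4 successes in the first 21. With X ~ Binomial(21, 0.259), P(Y > 21) = P(X ≤ 3).
  k=0: C(21,0)·0.259^0·0.741^21 = 0.0018458
  k=1: C(21,1)·0.259^1·0.741^20 = 0.0135483
  k=2: C(21,2)·0.259^2·0.741^19 = 0.0473549
  k=3: C(21,3)·0.259^3·0.741^18 = 0.1048283
P(X ≤ 3) = 0.1675773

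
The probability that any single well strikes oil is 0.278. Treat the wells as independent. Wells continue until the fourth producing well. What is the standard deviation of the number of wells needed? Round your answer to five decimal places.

Y = total wells until the fourth success; negative binomial with r=4, p=0.278.
SD(Y) = √[r(1−p)/p²] = √(37.3686662) = 6.1129916

6.11299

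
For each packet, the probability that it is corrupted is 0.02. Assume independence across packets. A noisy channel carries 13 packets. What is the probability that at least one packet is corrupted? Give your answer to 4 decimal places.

P(at least one) = 1 − P(none) = 1 − (1 − 0.02)^13
= 1 − 0.769022 = 0.230978

0.2310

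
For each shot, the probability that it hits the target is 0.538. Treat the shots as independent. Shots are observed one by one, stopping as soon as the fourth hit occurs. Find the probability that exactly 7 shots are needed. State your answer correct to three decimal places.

0.165

Y = trial on which the fourth success occurs; negative binomial, r=4, p=0.538.
P(Y=7) = C(6,3) · p^4 · (1−p)^3
= 20 · 0.083778 · 0.098611 = 0.16523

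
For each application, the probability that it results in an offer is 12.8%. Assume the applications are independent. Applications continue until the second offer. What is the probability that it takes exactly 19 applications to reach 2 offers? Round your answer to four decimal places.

Y = trial on which the second success occurs; negative binomial, r=2, p=0.128.
P(Y=19) = C(18,1) · p^2 · (1−p)^17
= 18 · 0.016384 · 0.09745 = 0.028739

0.0287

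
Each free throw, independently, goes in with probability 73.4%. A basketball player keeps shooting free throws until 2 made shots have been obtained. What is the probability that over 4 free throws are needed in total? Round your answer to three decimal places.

Needing more than 4 free throws ⇔ fewer than 2 successes in the first 4. With X ~ Binomial(4, 0.734), P(Y > 4) = P(X ≤ 1).
  k=0: C(4,0)·0.734^0·0.266^4 = 0.00501
  k=1: C(4,1)·0.734^1·0.266^3 = 0.05526
P(X ≤ 1) = 0.06027

0.060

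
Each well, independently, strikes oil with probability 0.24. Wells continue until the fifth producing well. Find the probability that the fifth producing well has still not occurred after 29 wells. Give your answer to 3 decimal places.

Needing more than 29 wells ⇔ fewer than 5 successes in the first 29. With X ~ Binomial(29, 0.24), P(Y > 29) = P(X ≤ 4).
  k=0: C(29,0)·0.24^0·0.76^29 = 0.00035
  k=1: C(29,1)·0.24^1·0.76^28 = 0.00320
  k=2: C(29,2)·0.24^2·0.76^27 = 0.01416
  k=3: C(29,3)·0.24^3·0.76^26 = 0.04023
  k=4: C(29,4)·0.24^4·0.76^25 = 0.08258
P(X ≤ 4) = 0.14052

0.141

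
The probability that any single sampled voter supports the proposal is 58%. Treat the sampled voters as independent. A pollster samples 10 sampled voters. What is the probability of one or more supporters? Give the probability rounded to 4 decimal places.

P(at least one) = 1 − P(none) = 1 − (1 − 0.58)^10
= 1 − 0.000171 = 0.999829

0.9998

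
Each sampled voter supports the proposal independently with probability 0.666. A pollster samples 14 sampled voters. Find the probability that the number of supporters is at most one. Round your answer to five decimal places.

X ~ Binomial(14, 0.666); P(X ≤ 1) = Σ C(14,k) p^k (1−p)^(14−k) over k:
  k=0: C(14,0)·0.666^0·0.334^14 = 0.0000002
  k=1: C(14,1)·0.666^1·0.334^13 = 0.0000060
Total = 0.0000062

0.00001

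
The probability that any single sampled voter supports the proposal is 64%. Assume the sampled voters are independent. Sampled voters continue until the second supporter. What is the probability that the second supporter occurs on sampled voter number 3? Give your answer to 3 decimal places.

0.295

Y = trial on which the second success occurs; negative binomial, r=2, p=0.64.
P(Y=3) = C(2,1) · p^2 · (1−p)^1
= 2 · 0.4096 · 0.36 = 0.29491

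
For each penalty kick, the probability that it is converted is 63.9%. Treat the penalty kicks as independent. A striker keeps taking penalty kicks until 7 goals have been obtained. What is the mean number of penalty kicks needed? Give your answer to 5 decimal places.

Y = total penalty kicks until the seventh success; negative binomial with r=7, p=0.639.
E[Y] = r / p = 7 / 0.639 = 10.9546166

10.95462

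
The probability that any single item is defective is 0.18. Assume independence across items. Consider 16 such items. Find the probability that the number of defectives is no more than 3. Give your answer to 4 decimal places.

X ~ Binomial(16, 0.18); P(X ≤ 3) = Σ C(16,k) p^k (1−p)^(16−k) over k:
  k=0: C(16,0)·0.18^0·0.82^16 = 0.041785
  k=1: C(16,1)·0.18^1·0.82^15 = 0.146757
  k=2: C(16,2)·0.18^2·0.82^14 = 0.241613
  k=3: C(16,3)·0.18^3·0.82^13 = 0.247506
Total = 0.677661

0.6777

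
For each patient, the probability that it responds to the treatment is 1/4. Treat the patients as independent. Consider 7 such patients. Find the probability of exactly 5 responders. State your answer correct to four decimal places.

0.0115

X ~ Binomial(n=7, p=0.25).
P(X=5) = C(7,5) · p^5 · (1−p)^2
= 21 · 0.00097656 · 0.5625 = 0.011536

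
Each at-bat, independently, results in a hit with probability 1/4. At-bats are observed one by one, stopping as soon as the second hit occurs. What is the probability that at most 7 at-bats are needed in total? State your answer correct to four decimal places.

0.5551

Finishing within 7 at-bats ⇔ at least 2 successes in the first 7. With X ~ Binomial(7, 0.25), P(Y ≤ 7) = 1 − P(X ≤ 1).
  k=0: C(7,0)·0.25^0·0.75^7 = 0.133484
  k=1: C(7,1)·0.25^1·0.75^6 = 0.311462
1 − 0.444946 = 0.555054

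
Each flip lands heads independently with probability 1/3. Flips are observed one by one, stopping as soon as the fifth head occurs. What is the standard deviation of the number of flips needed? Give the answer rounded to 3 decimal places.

Y = total flips until the fifth success; negative binomial with r=5, p=0.333333.
SD(Y) = √[r(1−p)/p²] = √(30.00000) = 5.47723

5.477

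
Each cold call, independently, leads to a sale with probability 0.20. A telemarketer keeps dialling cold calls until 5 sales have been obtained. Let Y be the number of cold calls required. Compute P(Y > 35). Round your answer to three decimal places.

0.143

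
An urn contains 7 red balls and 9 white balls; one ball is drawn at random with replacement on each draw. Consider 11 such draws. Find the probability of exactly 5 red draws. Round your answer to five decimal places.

0.23457

X ~ Binomial(n=11, p=0.4375).
P(X=5) = C(11,5) · p^5 · (1−p)^6
= 462 · 0.016028 · 0.031676 = 0.2345673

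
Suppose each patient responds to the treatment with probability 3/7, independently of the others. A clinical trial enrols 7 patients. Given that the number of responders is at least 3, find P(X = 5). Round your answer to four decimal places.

X ~ Binomial(7, 0.428571). Want P(X=5 | X≥3) = P(X=5) / P(X≥3).
P(X=5) = C(7,5)·0.428571^5·0.571429^2 = 0.099142
P(X≥3) = 1 − 0.019895 − 0.104446 − 0.235004 = 0.640655
Ratio = 0.099142 / 0.640655 = 0.154752

0.1548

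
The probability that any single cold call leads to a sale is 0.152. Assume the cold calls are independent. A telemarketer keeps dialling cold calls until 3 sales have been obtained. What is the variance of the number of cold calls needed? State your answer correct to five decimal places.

Y = total cold calls until the third success; negative binomial with r=3, p=0.152.
Var(Y) = r(1−p)/p² = 3·0.848 / 0.152² = 110.1108033

110.11080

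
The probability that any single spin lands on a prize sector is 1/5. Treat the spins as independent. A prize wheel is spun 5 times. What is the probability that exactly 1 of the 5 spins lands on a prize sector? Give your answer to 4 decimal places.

X ~ Binomial(n=5, p=0.20).
P(X=1) = C(5,1) · p^1 · (1−p)^4
= 5 · 0.2 · 0.4096 = 0.409600

0.4096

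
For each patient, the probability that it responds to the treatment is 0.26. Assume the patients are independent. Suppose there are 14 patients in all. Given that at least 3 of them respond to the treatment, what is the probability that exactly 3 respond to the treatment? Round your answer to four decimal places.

X ~ Binomial(14, 0.26). Want P(X=3 | X≥3) = P(X=3) / P(X≥3).
P(X=3) = C(14,3)·0.26^3·0.74^11 = 0.233115
P(X≥3) = 1 − 0.014765 − 0.072630 − 0.165870 = 0.746735
Ratio = 0.233115 / 0.746735 = 0.312179

0.3122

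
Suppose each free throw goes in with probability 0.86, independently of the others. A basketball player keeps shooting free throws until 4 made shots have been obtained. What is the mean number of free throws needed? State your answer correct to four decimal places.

4.6512

Y = total free throws until the fourth success; negative binomial with r=4, p=0.86.
E[Y] = r / p = 4 / 0.86 = 4.651163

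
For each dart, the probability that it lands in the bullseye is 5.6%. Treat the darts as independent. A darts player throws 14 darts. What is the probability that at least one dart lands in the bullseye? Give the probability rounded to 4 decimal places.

0.5537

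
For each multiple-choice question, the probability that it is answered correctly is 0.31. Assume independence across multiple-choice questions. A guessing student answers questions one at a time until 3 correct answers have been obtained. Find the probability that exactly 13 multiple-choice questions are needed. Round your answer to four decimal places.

0.0481

Y = trial on which the third success occurs; negative binomial, r=3, p=0.31.
P(Y=13) = C(12,2) · p^3 · (1−p)^10
= 66 · 0.029791 · 0.024462 = 0.048097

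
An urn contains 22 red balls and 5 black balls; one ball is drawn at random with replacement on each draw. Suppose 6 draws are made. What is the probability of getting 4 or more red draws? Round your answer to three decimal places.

0.918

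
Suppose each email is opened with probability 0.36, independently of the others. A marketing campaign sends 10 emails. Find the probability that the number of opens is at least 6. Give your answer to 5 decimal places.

X ~ Binomial(10, 0.36); P(X ≥ 6) = Σ C(10,k) p^k (1−p)^(10−k) over k:
  k=6: C(10,6)·0.36^6·0.64^4 = 0.0766927
  k=7: C(10,7)·0.36^7·0.64^3 = 0.0246512
  k=8: C(10,8)·0.36^8·0.64^2 = 0.0051999
  k=9: C(10,9)·0.36^9·0.64^1 = 0.0006500
  k=10: C(10,10)·0.36^10·0.64^0 = 0.0000366
Total = 0.1072304

0.10723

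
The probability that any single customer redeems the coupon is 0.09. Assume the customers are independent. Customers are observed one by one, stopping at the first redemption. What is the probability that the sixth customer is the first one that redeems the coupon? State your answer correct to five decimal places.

Geometric (trials to first success), p = 0.09.
P(Y = 6) = (1−p)^5 · p = 0.62403 · 0.09 = 0.0561629

0.05616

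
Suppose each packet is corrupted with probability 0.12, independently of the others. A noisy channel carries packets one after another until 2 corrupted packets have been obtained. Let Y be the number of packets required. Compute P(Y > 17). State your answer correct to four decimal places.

0.3777

Needing more than 17 packets ⇔ fewer than 2 successes in the first 17. With X ~ Binomial(17, 0.12), P(Y > 17) = P(X ≤ 1).
  k=0: C(17,0)·0.12^0·0.88^17 = 0.113817
  k=1: C(17,1)·0.12^1·0.88^16 = 0.263847
P(X ≤ 1) = 0.377664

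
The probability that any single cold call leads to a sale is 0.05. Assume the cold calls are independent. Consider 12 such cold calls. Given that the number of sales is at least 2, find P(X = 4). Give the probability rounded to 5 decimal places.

0.01734

X ~ Binomial(12, 0.05). Want P(X=4 | X≥2) = P(X=4) / P(X≥2).
P(X=4) = C(12,4)·0.05^4·0.95^8 = 0.0020525
P(X≥2) = 1 − 0.5403601 − 0.3412801 = 0.1183599
Ratio = 0.0020525 / 0.1183599 = 0.0173408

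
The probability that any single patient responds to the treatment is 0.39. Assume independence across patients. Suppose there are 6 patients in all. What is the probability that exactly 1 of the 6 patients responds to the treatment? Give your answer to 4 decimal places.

X ~ Binomial(n=6, p=0.39).
P(X=1) = C(6,1) · p^1 · (1−p)^5
= 6 · 0.39 · 0.08446 = 0.197636

0.1976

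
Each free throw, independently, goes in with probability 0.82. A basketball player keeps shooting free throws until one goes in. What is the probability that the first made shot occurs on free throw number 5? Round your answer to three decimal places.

0.001

Geometric (trials to first success), p = 0.82.
P(Y = 5) = (1−p)^4 · p = 0.0010498 · 0.82 = 0.00086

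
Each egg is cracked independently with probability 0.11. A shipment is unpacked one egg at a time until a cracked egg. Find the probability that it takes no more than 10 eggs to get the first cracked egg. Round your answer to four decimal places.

0.6882

Y = number of eggs to the first success; geometric, p = 0.11.
P(Y ≤ 10) = 1 − (1−p)^10 = 1 − 0.311817 = 0.688183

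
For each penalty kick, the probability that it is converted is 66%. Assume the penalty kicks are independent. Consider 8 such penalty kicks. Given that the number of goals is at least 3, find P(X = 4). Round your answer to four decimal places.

0.1815

X ~ Binomial(8, 0.66). Want P(X=4 | X≥3) = P(X=4) / P(X≥3).
P(X=4) = C(8,4)·0.66^4·0.34^4 = 0.177496
P(X≥3) = 1 − 0.000179 − 0.002773 − 0.018842 = 0.978207
Ratio = 0.177496 / 0.978207 = 0.181451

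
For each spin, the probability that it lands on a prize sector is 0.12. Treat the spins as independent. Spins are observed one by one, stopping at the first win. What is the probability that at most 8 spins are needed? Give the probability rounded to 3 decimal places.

Y = number of spins to the first success; geometric, p = 0.12.
P(Y ≤ 8) = 1 − (1−p)^8 = 1 − 0.35963 = 0.64037

0.640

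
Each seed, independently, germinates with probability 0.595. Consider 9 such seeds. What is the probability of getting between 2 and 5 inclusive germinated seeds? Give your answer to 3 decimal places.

0.526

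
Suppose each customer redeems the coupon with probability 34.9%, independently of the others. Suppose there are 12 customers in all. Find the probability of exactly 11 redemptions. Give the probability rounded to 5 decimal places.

X ~ Binomial(n=12, p=0.349).
P(X=11) = C(12,11) · p^11 · (1−p)^1
= 12 · 9.3558e-06 · 0.651 = 0.0000731

0.00007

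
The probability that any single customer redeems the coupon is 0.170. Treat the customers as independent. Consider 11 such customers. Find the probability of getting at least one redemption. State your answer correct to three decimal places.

P(at least one) = 1 − P(none) = 1 − (1 − 0.17)^11
= 1 − 0.12878 = 0.87122

0.871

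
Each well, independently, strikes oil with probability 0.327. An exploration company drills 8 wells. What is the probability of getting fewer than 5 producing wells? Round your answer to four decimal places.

X ~ Binomial(8, 0.327); P(X ≤ 4) = Σ C(8,k) p^k (1−p)^(8−k) over k:
  k=0: C(8,0)·0.327^0·0.673^8 = 0.042084
  k=1: C(8,1)·0.327^1·0.673^7 = 0.163585
  k=2: C(8,2)·0.327^2·0.673^6 = 0.278192
  k=3: C(8,3)·0.327^3·0.673^5 = 0.270338
  k=4: C(8,4)·0.327^4·0.673^4 = 0.164191
Total = 0.918389

0.9184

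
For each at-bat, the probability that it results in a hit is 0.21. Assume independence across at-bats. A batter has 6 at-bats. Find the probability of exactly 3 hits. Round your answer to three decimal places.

0.091

X ~ Binomial(n=6, p=0.21).
P(X=3) = C(6,3) · p^3 · (1−p)^3
= 20 · 0.009261 · 0.49304 = 0.09132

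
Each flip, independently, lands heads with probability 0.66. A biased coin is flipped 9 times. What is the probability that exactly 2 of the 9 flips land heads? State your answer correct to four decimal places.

0.0082

X ~ Binomial(n=9, p=0.66).
P(X=2) = C(9,2) · p^2 · (1−p)^7
= 36 · 0.4356 · 0.00052523 = 0.008237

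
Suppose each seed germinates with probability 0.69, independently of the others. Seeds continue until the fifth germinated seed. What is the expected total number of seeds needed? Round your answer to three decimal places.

7.246

Y = total seeds until the fifth success; negative binomial with r=5, p=0.69.
E[Y] = r / p = 5 / 0.69 = 7.24638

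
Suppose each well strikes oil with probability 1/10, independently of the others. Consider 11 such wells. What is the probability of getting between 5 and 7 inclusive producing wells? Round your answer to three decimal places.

0.003

X ~ Binomial(11, 0.10); P(5 ≤ X ≤ 7) = Σ C(11,k) p^k (1−p)^(11−k) over k:
  k=5: C(11,5)·0.10^5·0.90^6 = 0.00246
  k=6: C(11,6)·0.10^6·0.90^5 = 0.00027
  k=7: C(11,7)·0.10^7·0.90^4 = 0.00002
Total = 0.00275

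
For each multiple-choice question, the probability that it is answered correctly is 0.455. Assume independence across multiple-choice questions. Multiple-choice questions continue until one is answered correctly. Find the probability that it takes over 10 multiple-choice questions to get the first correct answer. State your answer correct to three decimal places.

Y = number of multiple-choice questions to the first success; geometric, p = 0.455.
P(Y > 10) = P(first 10 all fail) = (1−p)^10 = 0.00231

0.002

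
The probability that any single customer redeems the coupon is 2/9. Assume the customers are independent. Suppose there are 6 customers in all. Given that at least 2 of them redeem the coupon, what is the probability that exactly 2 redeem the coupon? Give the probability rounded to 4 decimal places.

X ~ Binomial(6, 0.222222). Want P(X=2 | X≥2) = P(X=2) / P(X≥2).
P(X=2) = C(6,2)·0.222222^2·0.777778^4 = 0.271074
P(X≥2) = 1 − 0.221377 − 0.379504 = 0.399119
Ratio = 0.271074 / 0.399119 = 0.679182

0.6792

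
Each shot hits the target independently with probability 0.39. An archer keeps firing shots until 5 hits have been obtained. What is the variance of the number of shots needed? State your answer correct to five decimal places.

20.05260

Y = total shots until the fifth success; negative binomial with r=5, p=0.39.
Var(Y) = r(1−p)/p² = 5·0.61 / 0.39² = 20.0525970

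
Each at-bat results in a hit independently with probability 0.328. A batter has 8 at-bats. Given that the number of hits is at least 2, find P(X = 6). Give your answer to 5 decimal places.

X ~ Binomial(8, 0.328). Want P(X=6 | X≥2) = P(X=6) / P(X≥2).
P(X=6) = C(8,6)·0.328^6·0.672^2 = 0.0157449
P(X≥2) = 1 − 0.0415867 − 0.1623861 = 0.7960273
Ratio = 0.0157449 / 0.7960273 = 0.0197793

0.01978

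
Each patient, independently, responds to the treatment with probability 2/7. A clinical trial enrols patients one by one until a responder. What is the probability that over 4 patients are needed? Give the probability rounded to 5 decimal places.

0.26031

Y = number of patients to the first success; geometric, p = 0.285714.
P(Y > 4) = P(first 4 all fail) = (1−p)^4 = 0.2603082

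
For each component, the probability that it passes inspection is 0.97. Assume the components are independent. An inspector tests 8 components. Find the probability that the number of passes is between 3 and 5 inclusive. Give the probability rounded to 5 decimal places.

0.00135

X ~ Binomial(8, 0.97); P(3 ≤ X ≤ 5) = Σ C(8,k) p^k (1−p)^(8−k) over k:
  k=3: C(8,3)·0.97^3·0.03^5 = 0.0000012
  k=4: C(8,4)·0.97^4·0.03^4 = 0.0000502
  k=5: C(8,5)·0.97^5·0.03^3 = 0.0012984
Total = 0.0013498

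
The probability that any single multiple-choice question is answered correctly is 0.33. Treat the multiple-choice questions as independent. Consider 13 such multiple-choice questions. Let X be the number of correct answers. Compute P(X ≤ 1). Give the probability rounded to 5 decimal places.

X ~ Binomial(13, 0.33); P(X ≤ 1) = Σ C(13,k) p^k (1−p)^(13−k) over k:
  k=0: C(13,0)·0.33^0·0.67^13 = 0.0054824
  k=1: C(13,1)·0.33^1·0.67^12 = 0.0351039
Total = 0.0405863

0.04059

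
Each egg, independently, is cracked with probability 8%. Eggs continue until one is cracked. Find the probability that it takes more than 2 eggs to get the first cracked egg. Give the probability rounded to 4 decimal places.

0.8464

Y = number of eggs to the first success; geometric, p = 0.08.
P(Y > 2) = P(first 2 all fail) = (1−p)^2 = 0.846400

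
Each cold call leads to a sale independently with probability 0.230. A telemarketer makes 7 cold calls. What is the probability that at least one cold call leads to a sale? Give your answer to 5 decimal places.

P(at least one) = 1 − P(none) = 1 − (1 − 0.23)^7
= 1 − 0.1604852 = 0.8395148

0.83951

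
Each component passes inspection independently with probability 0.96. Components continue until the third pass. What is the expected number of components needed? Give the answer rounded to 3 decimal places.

Y = total components until the third success; negative binomial with r=3, p=0.96.
E[Y] = r / p = 3 / 0.96 = 3.12500

3.125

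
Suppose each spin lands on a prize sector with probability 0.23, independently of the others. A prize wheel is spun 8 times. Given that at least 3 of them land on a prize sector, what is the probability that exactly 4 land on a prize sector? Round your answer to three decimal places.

0.253

X ~ Binomial(8, 0.23). Want P(X=4 | X≥3) = P(X=4) / P(X≥3).
P(X=4) = C(8,4)·0.23^4·0.77^4 = 0.06886
P(X≥3) = 1 − 0.12357 − 0.29529 − 0.30872 = 0.27242
Ratio = 0.06886 / 0.27242 = 0.25278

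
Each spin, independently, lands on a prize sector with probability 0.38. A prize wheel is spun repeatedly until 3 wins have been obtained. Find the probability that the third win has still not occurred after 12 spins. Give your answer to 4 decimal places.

Needing more than 12 spins ⇔ fewer than 3 successes in the first 12. With X ~ Binomial(12, 0.38), P(Y > 12) = P(X ≤ 2).
  k=0: C(12,0)·0.38^0·0.62^12 = 0.003226
  k=1: C(12,1)·0.38^1·0.62^11 = 0.023729
  k=2: C(12,2)·0.38^2·0.62^10 = 0.079989
P(X ≤ 2) = 0.106944

0.1069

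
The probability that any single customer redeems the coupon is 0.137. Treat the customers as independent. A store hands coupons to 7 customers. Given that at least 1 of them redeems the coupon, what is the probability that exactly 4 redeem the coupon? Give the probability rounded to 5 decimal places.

X ~ Binomial(7, 0.137). Want P(X=4 | X≥1) = P(X=4) / P(X≥1).
P(X=4) = C(7,4)·0.137^4·0.863^3 = 0.0079247
P(X≥1) = 1 − 0.3565132 = 0.6434868
Ratio = 0.0079247 / 0.6434868 = 0.0123152

0.01232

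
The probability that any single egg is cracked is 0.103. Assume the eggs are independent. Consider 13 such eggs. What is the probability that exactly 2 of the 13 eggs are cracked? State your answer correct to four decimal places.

0.2503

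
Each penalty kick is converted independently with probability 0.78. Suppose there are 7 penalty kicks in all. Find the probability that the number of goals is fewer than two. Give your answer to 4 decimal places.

X ~ Binomial(7, 0.78); P(X ≤ 1) = Σ C(7,k) p^k (1−p)^(7−k) over k:
  k=0: C(7,0)·0.78^0·0.22^7 = 0.000025
  k=1: C(7,1)·0.78^1·0.22^6 = 0.000619
Total = 0.000644

0.0006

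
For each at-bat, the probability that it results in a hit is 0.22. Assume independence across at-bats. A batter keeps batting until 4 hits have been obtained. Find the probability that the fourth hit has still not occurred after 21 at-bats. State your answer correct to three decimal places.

Needing more than 21 at-bats ⇔ fewer than 4 successes in the first 21. With X ~ Binomial(21, 0.22), P(Y > 21) = P(X ≤ 3).
  k=0: C(21,0)·0.22^0·0.78^21 = 0.00542
  k=1: C(21,1)·0.22^1·0.78^20 = 0.03210
  k=2: C(21,2)·0.22^2·0.78^19 = 0.09054
  k=3: C(21,3)·0.22^3·0.78^18 = 0.16174
P(X ≤ 3) = 0.28981

0.290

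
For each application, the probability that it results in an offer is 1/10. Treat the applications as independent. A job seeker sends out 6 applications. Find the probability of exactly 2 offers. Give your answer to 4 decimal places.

0.0984

X ~ Binomial(n=6, p=0.10).
P(X=2) = C(6,2) · p^2 · (1−p)^4
= 15 · 0.01 · 0.6561 = 0.098415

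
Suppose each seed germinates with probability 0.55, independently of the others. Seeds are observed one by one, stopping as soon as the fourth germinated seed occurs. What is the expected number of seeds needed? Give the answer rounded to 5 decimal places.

7.27273

Y = total seeds until the fourth success; negative binomial with r=4, p=0.55.
E[Y] = r / p = 4 / 0.55 = 7.2727273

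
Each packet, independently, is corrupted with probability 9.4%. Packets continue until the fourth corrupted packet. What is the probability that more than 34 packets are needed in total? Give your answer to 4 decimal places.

0.6014

Needing more than 34 packets ⇔ fewer than 4 successes in the first 34. With X ~ Binomial(34, 0.094), P(Y > 34) = P(X ≤ 3).
  k=0: C(34,0)·0.094^0·0.906^34 = 0.034863
  k=1: C(34,1)·0.094^1·0.906^33 = 0.122981
  k=2: C(34,2)·0.094^2·0.906^32 = 0.210533
  k=3: C(34,3)·0.094^3·0.906^31 = 0.232996
P(X ≤ 3) = 0.601373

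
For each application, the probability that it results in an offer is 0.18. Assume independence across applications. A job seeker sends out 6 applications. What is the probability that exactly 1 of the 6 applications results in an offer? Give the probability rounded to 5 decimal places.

0.40040

X ~ Binomial(n=6, p=0.18).
P(X=1) = C(6,1) · p^1 · (1−p)^5
= 6 · 0.18 · 0.37074 = 0.4003990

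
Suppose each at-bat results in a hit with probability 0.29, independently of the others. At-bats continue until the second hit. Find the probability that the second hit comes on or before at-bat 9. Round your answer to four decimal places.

0.7856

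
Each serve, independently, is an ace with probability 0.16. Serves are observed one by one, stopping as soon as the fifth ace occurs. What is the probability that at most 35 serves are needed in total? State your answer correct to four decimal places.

0.6791

Finishing within 35 serves ⇔ at least 5 successes in the first 35. With X ~ Binomial(35, 0.16), P(Y ≤ 35) = 1 − P(X ≤ 4).
  k=0: C(35,0)·0.16^0·0.84^35 = 0.002238
  k=1: C(35,1)·0.16^1·0.84^34 = 0.014917
  k=2: C(35,2)·0.16^2·0.84^33 = 0.048303
  k=3: C(35,3)·0.16^3·0.84^32 = 0.101206
  k=4: C(35,4)·0.16^4·0.84^31 = 0.154219
1 − 0.320883 = 0.679117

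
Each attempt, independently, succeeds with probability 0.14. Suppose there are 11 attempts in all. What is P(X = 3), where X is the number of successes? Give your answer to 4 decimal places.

X ~ Binomial(n=11, p=0.14).
P(X=3) = C(11,3) · p^3 · (1−p)^8
= 165 · 0.002744 · 0.29922 = 0.135474

0.1355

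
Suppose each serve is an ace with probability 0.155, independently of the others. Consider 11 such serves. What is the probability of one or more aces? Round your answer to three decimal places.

P(at least one) = 1 − P(none) = 1 − (1 − 0.155)^11
= 1 − 0.15683 = 0.84317

0.843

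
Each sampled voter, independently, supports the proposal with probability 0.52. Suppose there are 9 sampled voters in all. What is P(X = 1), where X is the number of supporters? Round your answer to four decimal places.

X ~ Binomial(n=9, p=0.52).
P(X=1) = C(9,1) · p^1 · (1−p)^8
= 9 · 0.52 · 0.0028179 = 0.013188

0.0132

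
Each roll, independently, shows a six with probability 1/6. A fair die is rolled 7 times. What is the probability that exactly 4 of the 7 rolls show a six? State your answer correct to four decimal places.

X ~ Binomial(n=7, p=0.166667).
P(X=4) = C(7,4) · p^4 · (1−p)^3
= 35 · 0.0007716 · 0.5787 = 0.015629

0.0156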